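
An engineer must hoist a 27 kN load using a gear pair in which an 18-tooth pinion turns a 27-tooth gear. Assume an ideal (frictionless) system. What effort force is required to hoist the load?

18 kN

Gear pair MA = 27/18 = 1.5.
Effort = load / MA = 27 / 1.5 = 18 kN.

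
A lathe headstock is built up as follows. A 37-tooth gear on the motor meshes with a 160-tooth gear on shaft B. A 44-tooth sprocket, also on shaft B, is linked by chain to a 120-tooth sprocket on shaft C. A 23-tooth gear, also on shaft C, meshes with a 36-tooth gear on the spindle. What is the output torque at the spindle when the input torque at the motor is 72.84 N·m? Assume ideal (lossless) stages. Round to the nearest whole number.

1345 N·m

After the gear mesh (160/37): 72.84 × 4.3243 = 314.98 N·m
After the chain (120/44): 314.98 × 2.7273 = 859.05 N·m
After the gear mesh (36/23): 859.05 × 1.5652 = 1344.6 N·m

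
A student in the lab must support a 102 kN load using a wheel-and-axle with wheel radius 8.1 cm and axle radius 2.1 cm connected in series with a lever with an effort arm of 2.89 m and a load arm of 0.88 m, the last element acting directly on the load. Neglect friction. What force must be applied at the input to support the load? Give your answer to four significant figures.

8.052 kN

Wheel-and-axle MA = R/r = 8.1/2.1 = 3.8571.
Lever MA = effort arm / load arm = 2.89/0.88 = 3.2841.
Combined ideal MA = 3.8571 × 3.2841 = 12.667.
Effort = load / MA = 102 / 12.667 = 8.0523 kN.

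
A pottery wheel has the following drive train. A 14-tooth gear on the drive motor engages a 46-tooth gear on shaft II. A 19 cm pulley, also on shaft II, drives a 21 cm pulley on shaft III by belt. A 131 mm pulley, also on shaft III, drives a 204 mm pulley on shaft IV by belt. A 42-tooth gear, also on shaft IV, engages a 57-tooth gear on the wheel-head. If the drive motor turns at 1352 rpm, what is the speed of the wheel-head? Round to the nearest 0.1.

the drive motor → shaft II (gear mesh, 46/14): 1352 ÷ 3.2857 = 411.48 rpm
shaft II → shaft III (belt, 21/19): 411.48 ÷ 1.1053 = 372.29 rpm
shaft III → shaft IV (belt, 204/131): 372.29 ÷ 1.5573 = 239.07 rpm
shaft IV → the wheel-head (gear mesh, 57/42): 239.07 ÷ 1.3571 = 176.16 rpm

176.2 rpm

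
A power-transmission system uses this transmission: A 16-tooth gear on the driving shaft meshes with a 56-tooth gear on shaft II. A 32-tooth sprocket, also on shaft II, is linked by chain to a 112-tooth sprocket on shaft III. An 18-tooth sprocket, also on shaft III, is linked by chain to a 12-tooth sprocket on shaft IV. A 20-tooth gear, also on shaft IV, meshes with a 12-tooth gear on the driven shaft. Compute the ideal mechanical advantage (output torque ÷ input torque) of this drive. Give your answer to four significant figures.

Each stage contributes driven/driver: gear mesh 56/16 = 3.5, chain 112/32 = 3.5, chain 12/18 = 0.66667, gear mesh 12/20 = 0.6.
Overall: 3.5 × 3.5 × 0.66667 × 0.6 = 4.9.

4.900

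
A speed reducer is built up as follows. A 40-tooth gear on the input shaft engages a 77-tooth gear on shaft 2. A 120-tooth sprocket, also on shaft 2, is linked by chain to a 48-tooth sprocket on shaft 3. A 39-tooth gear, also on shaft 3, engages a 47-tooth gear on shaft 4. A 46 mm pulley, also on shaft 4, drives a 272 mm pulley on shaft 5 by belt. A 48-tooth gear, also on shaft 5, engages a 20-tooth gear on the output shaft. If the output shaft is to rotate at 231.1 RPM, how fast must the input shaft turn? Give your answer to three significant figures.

Overall ratio R = 1.925 × 0.4 × 1.2051 × 5.913 × 0.41667 = 2.2863.
Required input speed = output speed × R = 231.1 × 2.2863 = 528.35 RPM.

528 RPM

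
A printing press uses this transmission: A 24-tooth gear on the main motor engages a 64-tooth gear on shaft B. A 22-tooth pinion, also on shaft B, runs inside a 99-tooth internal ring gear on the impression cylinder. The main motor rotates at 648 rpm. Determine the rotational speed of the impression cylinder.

gear mesh 64/24 = 2.6667 → 648/2.6667 = 243 rpm
internal gear 99/22 = 4.5 → 243/4.5 = 54 rpm

54 rpm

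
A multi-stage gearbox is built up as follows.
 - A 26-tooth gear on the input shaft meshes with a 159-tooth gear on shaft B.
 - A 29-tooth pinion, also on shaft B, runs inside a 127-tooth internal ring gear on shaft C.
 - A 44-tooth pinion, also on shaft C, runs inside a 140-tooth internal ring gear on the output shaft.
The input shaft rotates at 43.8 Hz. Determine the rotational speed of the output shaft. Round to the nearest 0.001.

0.514 Hz

gear mesh 159/26 = 6.1154 → 43.8/6.1154 = 7.1623 Hz
internal gear 127/29 = 4.3793 → 7.1623/4.3793 = 1.6355 Hz
internal gear 140/44 = 3.1818 → 1.6355/3.1818 = 0.51401 Hz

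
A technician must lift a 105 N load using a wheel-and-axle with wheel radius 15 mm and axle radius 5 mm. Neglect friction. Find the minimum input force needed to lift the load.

35 N

Wheel-and-axle MA = R/r = 15/5 = 3.
Effort = load / MA = 105 / 3 = 35 N.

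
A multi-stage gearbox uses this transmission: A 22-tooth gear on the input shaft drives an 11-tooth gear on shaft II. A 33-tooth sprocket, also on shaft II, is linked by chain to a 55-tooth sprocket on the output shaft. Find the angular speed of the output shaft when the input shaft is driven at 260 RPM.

the input shaft → shaft II (gear mesh, 11/22): 260 ÷ 0.5 = 520 RPM
shaft II → the output shaft (chain, 55/33): 520 ÷ 1.6667 = 312 RPM

312 RPM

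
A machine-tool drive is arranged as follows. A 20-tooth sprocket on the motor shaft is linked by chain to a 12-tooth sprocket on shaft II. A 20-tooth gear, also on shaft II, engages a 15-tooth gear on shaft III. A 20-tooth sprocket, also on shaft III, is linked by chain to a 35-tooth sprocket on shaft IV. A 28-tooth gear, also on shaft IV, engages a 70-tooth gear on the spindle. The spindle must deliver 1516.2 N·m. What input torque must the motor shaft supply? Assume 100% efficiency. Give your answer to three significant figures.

770 N·m

Overall ratio R = 0.6 × 0.75 × 1.75 × 2.5 = 1.9688.
Input torque = output torque / R = 1516.2 / 1.9688 = 770.13 N·m.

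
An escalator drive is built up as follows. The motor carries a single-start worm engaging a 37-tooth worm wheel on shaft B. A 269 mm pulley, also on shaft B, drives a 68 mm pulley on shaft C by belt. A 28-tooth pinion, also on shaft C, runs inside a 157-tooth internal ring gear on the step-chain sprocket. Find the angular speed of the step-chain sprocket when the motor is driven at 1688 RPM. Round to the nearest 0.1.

the motor → shaft B (worm, 37/1): 1688 ÷ 37 = 45.622 RPM
shaft B → shaft C (belt, 68/269): 45.622 ÷ 0.25279 = 180.47 RPM
shaft C → the step-chain sprocket (internal gear, 157/28): 180.47 ÷ 5.6071 = 32.186 RPM

32.2 RPM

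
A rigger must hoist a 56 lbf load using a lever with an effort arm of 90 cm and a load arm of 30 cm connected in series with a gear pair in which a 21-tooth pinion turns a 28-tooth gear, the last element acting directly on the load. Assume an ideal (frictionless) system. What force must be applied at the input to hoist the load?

14 lbf

Lever MA = effort arm / load arm = 90/30 = 3.
Gear pair MA = 28/21 = 1.3333.
Combined ideal MA = 3 × 1.3333 = 4.
Effort = load / MA = 56 / 4 = 14 lbf.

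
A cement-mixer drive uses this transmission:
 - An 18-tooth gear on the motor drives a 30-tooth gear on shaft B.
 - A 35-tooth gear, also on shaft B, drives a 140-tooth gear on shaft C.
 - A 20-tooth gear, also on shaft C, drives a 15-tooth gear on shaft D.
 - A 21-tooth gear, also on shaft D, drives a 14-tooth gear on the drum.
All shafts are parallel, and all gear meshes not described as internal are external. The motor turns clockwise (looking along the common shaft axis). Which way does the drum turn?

the motor → shaft B: external mesh, 1 reversal → CCW.
shaft B → shaft C: external mesh, 1 reversal → CW.
shaft C → shaft D: external mesh, 1 reversal → CCW.
shaft D → the drum: external mesh, 1 reversal → CW.
4 reversals in total — an even number — so the drum turns the same way as the motor.

clockwise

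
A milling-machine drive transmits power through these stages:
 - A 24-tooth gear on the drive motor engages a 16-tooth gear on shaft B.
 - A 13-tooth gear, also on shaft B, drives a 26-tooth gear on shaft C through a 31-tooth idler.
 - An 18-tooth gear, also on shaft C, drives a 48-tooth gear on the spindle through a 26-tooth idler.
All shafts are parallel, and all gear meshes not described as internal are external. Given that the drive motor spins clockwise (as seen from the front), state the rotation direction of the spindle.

anticlockwise

the drive motor → shaft B: external mesh, 1 reversal → CCW.
shaft B → shaft C: driver → idler → driven is 2 external meshes, 2 reversals → CCW.
shaft C → the spindle: driver → idler → driven is 2 external meshes, 2 reversals → CCW.
5 reversals in total — an odd number — so the spindle turns opposite to the drive motor.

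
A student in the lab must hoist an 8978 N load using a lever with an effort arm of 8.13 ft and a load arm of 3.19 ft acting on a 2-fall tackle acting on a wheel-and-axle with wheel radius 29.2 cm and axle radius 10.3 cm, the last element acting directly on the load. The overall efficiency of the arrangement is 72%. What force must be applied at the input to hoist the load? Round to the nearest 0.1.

Lever MA = effort arm / load arm = 8.13/3.19 = 2.5486.
Block-and-tackle MA = number of supporting rope parts = 2.
Wheel-and-axle MA = R/r = 29.2/10.3 = 2.835.
Combined ideal MA = 2.5486 × 2 × 2.835 = 14.45.
Actual MA = 14.45 × 0.72 = 10.404.
Effort = load / actual MA = 8978 / 10.404 = 862.92 N.

862.9 N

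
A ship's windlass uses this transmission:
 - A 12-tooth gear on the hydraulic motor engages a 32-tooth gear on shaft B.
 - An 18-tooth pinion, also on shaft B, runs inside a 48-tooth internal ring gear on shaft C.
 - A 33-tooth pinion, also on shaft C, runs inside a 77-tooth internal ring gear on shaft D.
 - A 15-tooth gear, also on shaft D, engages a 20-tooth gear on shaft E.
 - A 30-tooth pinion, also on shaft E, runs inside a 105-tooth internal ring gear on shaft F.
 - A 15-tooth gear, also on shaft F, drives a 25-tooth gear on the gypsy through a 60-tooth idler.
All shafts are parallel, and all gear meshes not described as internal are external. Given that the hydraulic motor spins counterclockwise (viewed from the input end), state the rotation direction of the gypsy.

the hydraulic motor → shaft B: external mesh, 1 reversal → CW.
shaft B → shaft C: internal mesh, same direction → CW.
shaft C → shaft D: internal mesh, same direction → CW.
shaft D → shaft E: external mesh, 1 reversal → CCW.
shaft E → shaft F: internal mesh, same direction → CCW.
shaft F → the gypsy: driver → idler → driven is 2 external meshes, 2 reversals → CCW.
4 reversals in total — an even number — so the gypsy turns the same way as the hydraulic motor.

counterclockwise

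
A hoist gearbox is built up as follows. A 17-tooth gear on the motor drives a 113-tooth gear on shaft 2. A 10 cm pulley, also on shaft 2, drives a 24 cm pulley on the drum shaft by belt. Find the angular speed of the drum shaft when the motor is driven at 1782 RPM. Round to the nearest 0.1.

111.7 RPM

gear mesh 113/17 = 6.6471 → 1782/6.6471 = 268.09 RPM
belt 24/10 = 2.4 → 268.09/2.4 = 111.7 RPM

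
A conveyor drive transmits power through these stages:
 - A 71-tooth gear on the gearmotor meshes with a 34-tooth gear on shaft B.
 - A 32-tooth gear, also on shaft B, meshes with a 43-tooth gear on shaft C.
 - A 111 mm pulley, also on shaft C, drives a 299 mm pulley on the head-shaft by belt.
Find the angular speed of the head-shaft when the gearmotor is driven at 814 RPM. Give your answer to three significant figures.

gear mesh 34/71 = 0.47887 → 814/0.47887 = 1699.8 RPM
gear mesh 43/32 = 1.3438 → 1699.8/1.3438 = 1265 RPM
belt 299/111 = 2.6937 → 1265/2.6937 = 469.61 RPM

470 RPM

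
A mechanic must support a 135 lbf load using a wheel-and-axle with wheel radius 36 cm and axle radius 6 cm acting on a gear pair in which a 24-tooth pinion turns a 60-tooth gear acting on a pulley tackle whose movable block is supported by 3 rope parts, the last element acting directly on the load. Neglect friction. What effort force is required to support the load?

3 lbf

Wheel-and-axle MA = R/r = 36/6 = 6.
Gear pair MA = 60/24 = 2.5.
Block-and-tackle MA = number of supporting rope parts = 3.
Combined ideal MA = 6 × 2.5 × 3 = 45.
Effort = load / MA = 135 / 45 = 3 lbf.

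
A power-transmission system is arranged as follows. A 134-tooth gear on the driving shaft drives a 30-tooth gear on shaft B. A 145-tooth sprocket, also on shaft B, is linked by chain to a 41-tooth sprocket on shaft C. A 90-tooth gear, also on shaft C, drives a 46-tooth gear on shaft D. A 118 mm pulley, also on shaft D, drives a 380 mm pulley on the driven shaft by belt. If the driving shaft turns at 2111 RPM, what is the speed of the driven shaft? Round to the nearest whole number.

20260 RPM

Gear mesh: ratio = 30/134 = 0.22388, so shaft B turns at 2111 / 0.22388 = 9429.1 RPM.
Chain: ratio = 41/145 = 0.28276, so shaft C turns at 9429.1 / 0.28276 = 33347 RPM.
Gear mesh: ratio = 46/90 = 0.51111, so shaft D turns at 33347 / 0.51111 = 65244 RPM.
Belt: ratio = 380/118 = 3.2203, so the driven shaft turns at 65244 / 3.2203 = 20260 RPM.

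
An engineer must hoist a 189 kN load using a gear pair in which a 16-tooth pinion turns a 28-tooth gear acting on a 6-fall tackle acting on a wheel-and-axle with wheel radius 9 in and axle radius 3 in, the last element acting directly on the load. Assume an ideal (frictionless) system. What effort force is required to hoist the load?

6 kN

Gear pair MA = 28/16 = 1.75.
Block-and-tackle MA = number of supporting rope parts = 6.
Wheel-and-axle MA = R/r = 9/3 = 3.
Combined ideal MA = 1.75 × 6 × 3 = 31.5.
Effort = load / MA = 189 / 31.5 = 6 kN.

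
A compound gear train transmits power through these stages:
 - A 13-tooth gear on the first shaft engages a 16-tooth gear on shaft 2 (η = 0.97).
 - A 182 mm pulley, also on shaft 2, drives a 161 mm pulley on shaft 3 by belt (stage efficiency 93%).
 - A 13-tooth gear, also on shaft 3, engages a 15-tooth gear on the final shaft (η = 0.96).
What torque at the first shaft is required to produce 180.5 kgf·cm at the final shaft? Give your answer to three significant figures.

Overall ratio R = 1.2308 × 0.88462 × 1.1538 = 1.2563; overall efficiency η = 0.97 × 0.93 × 0.96 = 0.8660.
Input torque = output torque / (R × η) = 180.5 / (1.2563 × 0.8660) = 165.91 kgf·cm.

166 kgf·cm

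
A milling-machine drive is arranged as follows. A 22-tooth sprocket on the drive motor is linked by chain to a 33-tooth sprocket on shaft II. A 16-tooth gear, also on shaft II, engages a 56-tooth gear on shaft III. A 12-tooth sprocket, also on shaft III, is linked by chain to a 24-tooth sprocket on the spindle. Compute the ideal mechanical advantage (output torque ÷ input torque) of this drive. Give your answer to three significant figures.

10.5

Each stage contributes driven/driver: chain 33/22 = 1.5, gear mesh 56/16 = 3.5, chain 24/12 = 2.
Overall: 1.5 × 3.5 × 2 = 10.5.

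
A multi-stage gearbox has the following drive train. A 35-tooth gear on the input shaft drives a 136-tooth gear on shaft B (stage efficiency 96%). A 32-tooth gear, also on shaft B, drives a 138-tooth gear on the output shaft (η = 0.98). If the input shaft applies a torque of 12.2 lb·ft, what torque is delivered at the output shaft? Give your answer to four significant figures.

192.3 lb·ft

After the gear mesh (136/35): 12.2 × 3.8857 × 0.96 = 45.509 lb·ft
After the gear mesh (138/32): 45.509 × 4.3125 × 0.98 = 192.33 lb·ft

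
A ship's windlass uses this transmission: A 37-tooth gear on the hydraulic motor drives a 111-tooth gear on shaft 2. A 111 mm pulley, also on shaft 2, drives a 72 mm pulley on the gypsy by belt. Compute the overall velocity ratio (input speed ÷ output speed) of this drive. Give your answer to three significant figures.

Each stage contributes driven/driver: gear mesh 111/37 = 3, belt 72/111 = 0.64865.
Overall: 3 × 0.64865 = 1.9459.

1.95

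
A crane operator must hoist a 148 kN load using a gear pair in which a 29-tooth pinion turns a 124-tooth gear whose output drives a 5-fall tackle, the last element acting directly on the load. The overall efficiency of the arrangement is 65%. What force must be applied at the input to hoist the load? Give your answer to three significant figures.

Gear pair MA = 124/29 = 4.2759.
Block-and-tackle MA = number of supporting rope parts = 5.
Combined ideal MA = 4.2759 × 5 = 21.379.
Actual MA = 21.379 × 0.65 = 13.897.
Effort = load / actual MA = 148 / 13.897 = 10.65 kN.

10.7 kN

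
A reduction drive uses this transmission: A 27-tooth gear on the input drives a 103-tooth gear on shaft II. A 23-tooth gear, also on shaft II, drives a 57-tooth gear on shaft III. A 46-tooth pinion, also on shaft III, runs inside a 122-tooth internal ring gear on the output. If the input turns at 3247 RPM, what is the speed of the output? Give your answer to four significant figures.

the input → shaft II (gear mesh, 103/27): 3247 ÷ 3.8148 = 851.16 RPM
shaft II → shaft III (gear mesh, 57/23): 851.16 ÷ 2.4783 = 343.45 RPM
shaft III → the output (internal gear, 122/46): 343.45 ÷ 2.6522 = 129.5 RPM

129.5 RPM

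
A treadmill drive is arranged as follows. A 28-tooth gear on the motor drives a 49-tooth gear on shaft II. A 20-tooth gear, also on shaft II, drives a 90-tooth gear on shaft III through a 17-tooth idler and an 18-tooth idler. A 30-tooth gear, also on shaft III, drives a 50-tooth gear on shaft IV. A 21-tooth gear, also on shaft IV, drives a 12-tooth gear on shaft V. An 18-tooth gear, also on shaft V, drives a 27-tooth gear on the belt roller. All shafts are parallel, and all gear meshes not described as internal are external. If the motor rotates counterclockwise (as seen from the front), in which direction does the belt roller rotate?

clockwise

the motor → shaft II: external mesh, 1 reversal → CW.
shaft II → shaft III: driver → idler → idler → driven is 3 external meshes, 3 reversals → CCW.
shaft III → shaft IV: external mesh, 1 reversal → CW.
shaft IV → shaft V: external mesh, 1 reversal → CCW.
shaft V → the belt roller: external mesh, 1 reversal → CW.
7 reversals in total — an odd number — so the belt roller turns opposite to the motor.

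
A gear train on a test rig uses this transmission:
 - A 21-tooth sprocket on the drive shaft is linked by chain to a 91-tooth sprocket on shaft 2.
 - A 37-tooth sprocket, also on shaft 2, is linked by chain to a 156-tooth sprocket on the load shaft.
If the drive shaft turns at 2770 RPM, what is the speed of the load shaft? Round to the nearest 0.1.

chain 91/21 = 4.3333 → 2770/4.3333 = 639.23 RPM
chain 156/37 = 4.2162 → 639.23/4.2162 = 151.61 RPM

151.6 RPM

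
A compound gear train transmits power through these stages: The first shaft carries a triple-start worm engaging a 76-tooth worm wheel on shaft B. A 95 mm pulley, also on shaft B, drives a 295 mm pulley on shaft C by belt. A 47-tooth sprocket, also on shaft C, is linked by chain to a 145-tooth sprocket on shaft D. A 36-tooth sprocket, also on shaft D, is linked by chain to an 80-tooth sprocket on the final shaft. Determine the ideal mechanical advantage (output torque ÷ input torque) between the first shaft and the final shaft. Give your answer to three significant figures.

539

Each stage contributes driven/driver: worm 76/3 = 25.333, belt 295/95 = 3.1053, chain 145/47 = 3.0851, chain 80/36 = 2.2222.
Overall: 25.333 × 3.1053 × 3.0851 × 2.2222 = 539.32.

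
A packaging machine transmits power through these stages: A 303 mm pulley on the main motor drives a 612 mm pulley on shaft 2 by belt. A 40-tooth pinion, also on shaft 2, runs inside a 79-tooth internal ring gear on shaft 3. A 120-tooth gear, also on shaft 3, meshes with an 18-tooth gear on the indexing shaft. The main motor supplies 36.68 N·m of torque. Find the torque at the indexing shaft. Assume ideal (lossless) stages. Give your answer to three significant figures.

21.9 N·m

Belt: ratio = 612/303 = 2.0198; torque at shaft 2 = 36.68 × 2.0198 = 74.086 N·m.
Internal gear: ratio = 79/40 = 1.975; torque at shaft 3 = 74.086 × 1.975 = 146.32 N·m.
Gear mesh: ratio = 18/120 = 0.15; torque at the indexing shaft = 146.32 × 0.15 = 21.948 N·m.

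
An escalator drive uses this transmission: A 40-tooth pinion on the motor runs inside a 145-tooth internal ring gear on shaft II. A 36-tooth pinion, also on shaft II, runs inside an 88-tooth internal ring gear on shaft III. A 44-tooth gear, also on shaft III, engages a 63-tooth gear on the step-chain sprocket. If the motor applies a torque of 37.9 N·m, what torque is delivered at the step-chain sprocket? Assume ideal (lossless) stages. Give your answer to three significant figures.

481 N·m

internal gear 145/40 = 3.625 → τ = 37.9·3.625 = 137.39 N·m
internal gear 88/36 = 2.4444 → τ = 137.39·2.4444 = 335.84 N·m
gear mesh 63/44 = 1.4318 → τ = 335.84·1.4318 = 480.86 N·m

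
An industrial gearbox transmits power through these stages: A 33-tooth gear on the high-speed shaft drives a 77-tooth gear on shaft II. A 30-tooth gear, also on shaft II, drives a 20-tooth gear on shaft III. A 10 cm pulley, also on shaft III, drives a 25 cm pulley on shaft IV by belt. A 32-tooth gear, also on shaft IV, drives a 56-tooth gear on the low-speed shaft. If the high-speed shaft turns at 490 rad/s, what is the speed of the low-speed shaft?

72 rad/s

the high-speed shaft → shaft II (gear mesh, 77/33): 490 ÷ 2.3333 = 210 rad/s
shaft II → shaft III (gear mesh, 20/30): 210 ÷ 0.66667 = 315 rad/s
shaft III → shaft IV (belt, 25/10): 315 ÷ 2.5 = 126 rad/s
shaft IV → the low-speed shaft (gear mesh, 56/32): 126 ÷ 1.75 = 72 rad/s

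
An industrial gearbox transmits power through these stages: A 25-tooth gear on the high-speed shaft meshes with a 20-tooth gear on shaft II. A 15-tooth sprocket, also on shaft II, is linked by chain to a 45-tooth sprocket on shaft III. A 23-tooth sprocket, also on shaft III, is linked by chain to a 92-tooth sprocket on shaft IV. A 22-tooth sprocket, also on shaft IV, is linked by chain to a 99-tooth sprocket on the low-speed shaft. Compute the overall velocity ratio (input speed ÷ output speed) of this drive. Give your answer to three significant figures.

Each stage contributes driven/driver: gear mesh 20/25 = 0.8, chain 45/15 = 3, chain 92/23 = 4, chain 99/22 = 4.5.
Overall: 0.8 × 3 × 4 × 4.5 = 43.2.

43.2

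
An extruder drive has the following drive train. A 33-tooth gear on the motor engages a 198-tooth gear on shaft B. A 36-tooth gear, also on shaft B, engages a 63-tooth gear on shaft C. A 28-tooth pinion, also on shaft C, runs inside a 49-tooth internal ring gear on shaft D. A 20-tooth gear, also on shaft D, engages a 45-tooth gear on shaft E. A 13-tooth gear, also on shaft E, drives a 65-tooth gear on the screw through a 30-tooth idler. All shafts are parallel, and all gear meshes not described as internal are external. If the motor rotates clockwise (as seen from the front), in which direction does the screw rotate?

anticlockwise

the motor → shaft B: external mesh, 1 reversal → CCW.
shaft B → shaft C: external mesh, 1 reversal → CW.
shaft C → shaft D: internal mesh, same direction → CW.
shaft D → shaft E: external mesh, 1 reversal → CCW.
shaft E → the screw: driver → idler → driven is 2 external meshes, 2 reversals → CCW.
5 reversals in total — an odd number — so the screw turns opposite to the motor.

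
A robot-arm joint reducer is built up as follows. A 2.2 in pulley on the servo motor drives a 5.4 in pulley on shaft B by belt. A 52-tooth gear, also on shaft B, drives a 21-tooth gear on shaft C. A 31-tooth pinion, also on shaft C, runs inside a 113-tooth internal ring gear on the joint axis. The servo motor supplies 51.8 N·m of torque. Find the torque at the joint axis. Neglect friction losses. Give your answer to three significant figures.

187 N·m

After the belt (5.4/2.2): 51.8 × 2.4545 = 127.15 N·m
After the gear mesh (21/52): 127.15 × 0.40385 = 51.347 N·m
After the internal gear (113/31): 51.347 × 3.6452 = 187.17 N·m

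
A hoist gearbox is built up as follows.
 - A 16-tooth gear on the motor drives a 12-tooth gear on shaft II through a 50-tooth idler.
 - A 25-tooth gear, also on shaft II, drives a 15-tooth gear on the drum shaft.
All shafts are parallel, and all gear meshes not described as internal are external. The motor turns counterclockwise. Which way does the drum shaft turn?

the motor → shaft II: driver → idler → driven is 2 external meshes, 2 reversals → CCW.
shaft II → the drum shaft: external mesh, 1 reversal → CW.
3 reversals in total — an odd number — so the drum shaft turns opposite to the motor.

clockwise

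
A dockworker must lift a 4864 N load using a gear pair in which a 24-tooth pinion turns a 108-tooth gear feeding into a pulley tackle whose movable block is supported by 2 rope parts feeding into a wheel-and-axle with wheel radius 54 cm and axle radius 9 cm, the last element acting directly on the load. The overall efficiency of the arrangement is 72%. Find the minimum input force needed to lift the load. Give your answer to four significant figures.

125.1 N

Gear pair MA = 108/24 = 4.5.
Block-and-tackle MA = number of supporting rope parts = 2.
Wheel-and-axle MA = R/r = 54/9 = 6.
Combined ideal MA = 4.5 × 2 × 6 = 54.
Actual MA = 54 × 0.72 = 38.88.
Effort = load / actual MA = 4864 / 38.88 = 125.1 N.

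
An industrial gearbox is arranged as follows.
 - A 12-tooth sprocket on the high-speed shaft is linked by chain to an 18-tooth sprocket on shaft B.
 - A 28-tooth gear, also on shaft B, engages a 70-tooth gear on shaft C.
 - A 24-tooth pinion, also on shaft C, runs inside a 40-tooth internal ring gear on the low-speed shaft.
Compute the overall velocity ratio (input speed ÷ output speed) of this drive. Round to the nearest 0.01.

Each stage contributes driven/driver: chain 18/12 = 1.5, gear mesh 70/28 = 2.5, internal gear 40/24 = 1.6667.
Overall: 1.5 × 2.5 × 1.6667 = 6.25.

6.25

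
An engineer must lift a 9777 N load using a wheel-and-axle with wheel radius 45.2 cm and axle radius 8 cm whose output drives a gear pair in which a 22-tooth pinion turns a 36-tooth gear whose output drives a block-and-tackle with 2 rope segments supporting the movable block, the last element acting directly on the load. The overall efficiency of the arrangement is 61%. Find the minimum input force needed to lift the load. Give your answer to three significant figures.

867 N

Wheel-and-axle MA = R/r = 45.2/8 = 5.65.
Gear pair MA = 36/22 = 1.6364.
Block-and-tackle MA = number of supporting rope parts = 2.
Combined ideal MA = 5.65 × 1.6364 × 2 = 18.491.
Actual MA = 18.491 × 0.61 = 11.279.
Effort = load / actual MA = 9777 / 11.279 = 866.8 N.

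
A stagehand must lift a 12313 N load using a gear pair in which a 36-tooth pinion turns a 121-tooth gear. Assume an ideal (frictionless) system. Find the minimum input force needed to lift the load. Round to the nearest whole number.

Gear pair MA = 121/36 = 3.3611.
Effort = load / MA = 12313 / 3.3611 = 3663.4 N.

3663 N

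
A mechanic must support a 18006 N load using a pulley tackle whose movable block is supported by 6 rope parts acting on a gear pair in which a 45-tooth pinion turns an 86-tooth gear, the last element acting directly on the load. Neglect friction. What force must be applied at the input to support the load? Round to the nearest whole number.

1570 N

Block-and-tackle MA = number of supporting rope parts = 6.
Gear pair MA = 86/45 = 1.9111.
Combined ideal MA = 6 × 1.9111 = 11.467.
Effort = load / MA = 18006 / 11.467 = 1570.3 N.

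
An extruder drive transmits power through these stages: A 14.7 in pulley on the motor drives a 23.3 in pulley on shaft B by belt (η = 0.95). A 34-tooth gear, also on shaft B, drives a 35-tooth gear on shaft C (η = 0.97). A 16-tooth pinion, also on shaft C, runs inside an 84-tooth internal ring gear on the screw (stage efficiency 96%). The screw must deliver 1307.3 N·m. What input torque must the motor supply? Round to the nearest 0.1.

172.5 N·m

Overall ratio R = 1.585 × 1.0294 × 5.25 = 8.5662; overall efficiency η = 0.95 × 0.97 × 0.96 = 0.8846.
Input torque = output torque / (R × η) = 1307.3 / (8.5662 × 0.8846) = 172.51 N·m.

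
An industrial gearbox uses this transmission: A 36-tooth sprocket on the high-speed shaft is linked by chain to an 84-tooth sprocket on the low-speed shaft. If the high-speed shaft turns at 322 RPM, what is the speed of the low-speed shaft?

the high-speed shaft → the low-speed shaft (chain, 84/36): 322 ÷ 2.3333 = 138 RPM

138 RPM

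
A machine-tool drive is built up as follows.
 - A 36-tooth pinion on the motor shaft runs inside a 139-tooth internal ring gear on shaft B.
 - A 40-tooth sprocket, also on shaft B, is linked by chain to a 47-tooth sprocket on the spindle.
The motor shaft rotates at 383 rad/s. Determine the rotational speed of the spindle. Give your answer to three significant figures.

84.4 rad/s

Internal gear: ratio = 139/36 = 3.8611, so shaft B turns at 383 / 3.8611 = 99.194 rad/s.
Chain: ratio = 47/40 = 1.175, so the spindle turns at 99.194 / 1.175 = 84.421 rad/s.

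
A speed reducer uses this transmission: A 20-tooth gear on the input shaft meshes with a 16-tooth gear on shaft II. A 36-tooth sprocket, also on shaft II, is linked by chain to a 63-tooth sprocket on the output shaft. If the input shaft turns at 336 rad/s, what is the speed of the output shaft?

Gear mesh: ratio = 16/20 = 0.8, so shaft II turns at 336 / 0.8 = 420 rad/s.
Chain: ratio = 63/36 = 1.75, so the output shaft turns at 420 / 1.75 = 240 rad/s.

240 rad/s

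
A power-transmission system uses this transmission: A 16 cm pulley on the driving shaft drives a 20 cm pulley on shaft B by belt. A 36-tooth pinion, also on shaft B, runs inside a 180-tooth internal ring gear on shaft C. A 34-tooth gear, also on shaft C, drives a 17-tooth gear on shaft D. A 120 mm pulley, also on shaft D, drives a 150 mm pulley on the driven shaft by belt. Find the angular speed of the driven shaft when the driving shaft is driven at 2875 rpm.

the driving shaft → shaft B (belt, 20/16): 2875 ÷ 1.25 = 2300 rpm
shaft B → shaft C (internal gear, 180/36): 2300 ÷ 5 = 460 rpm
shaft C → shaft D (gear mesh, 17/34): 460 ÷ 0.5 = 920 rpm
shaft D → the driven shaft (belt, 150/120): 920 ÷ 1.25 = 736 rpm

736 rpm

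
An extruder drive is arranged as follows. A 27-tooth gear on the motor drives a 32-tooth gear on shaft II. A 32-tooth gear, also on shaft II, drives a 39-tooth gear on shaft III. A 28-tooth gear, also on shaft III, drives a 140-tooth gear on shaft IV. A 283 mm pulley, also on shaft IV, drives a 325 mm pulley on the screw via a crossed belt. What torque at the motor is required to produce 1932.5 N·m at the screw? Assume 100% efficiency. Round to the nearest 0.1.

233.0 N·m

Overall ratio R = 1.1852 × 1.2188 × 5 × 1.1484 = 8.2941.
Input torque = output torque / R = 1932.5 / 8.2941 = 233 N·m.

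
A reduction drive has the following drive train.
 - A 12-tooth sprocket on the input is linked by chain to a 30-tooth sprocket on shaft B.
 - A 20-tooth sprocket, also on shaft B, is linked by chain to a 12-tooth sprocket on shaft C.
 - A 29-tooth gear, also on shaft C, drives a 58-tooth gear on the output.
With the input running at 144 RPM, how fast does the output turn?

Chain: ratio = 30/12 = 2.5, so shaft B turns at 144 / 2.5 = 57.6 RPM.
Chain: ratio = 12/20 = 0.6, so shaft C turns at 57.6 / 0.6 = 96 RPM.
Gear mesh: ratio = 58/29 = 2, so the output turns at 96 / 2 = 48 RPM.

48 RPM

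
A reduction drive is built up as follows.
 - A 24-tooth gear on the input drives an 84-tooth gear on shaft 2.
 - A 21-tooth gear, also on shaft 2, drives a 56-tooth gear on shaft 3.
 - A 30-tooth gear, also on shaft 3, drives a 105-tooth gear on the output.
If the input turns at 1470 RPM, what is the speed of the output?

45 RPM

Gear mesh: ratio = 84/24 = 3.5, so shaft 2 turns at 1470 / 3.5 = 420 RPM.
Gear mesh: ratio = 56/21 = 2.6667, so shaft 3 turns at 420 / 2.6667 = 157.5 RPM.
Gear mesh: ratio = 105/30 = 3.5, so the output turns at 157.5 / 3.5 = 45 RPM.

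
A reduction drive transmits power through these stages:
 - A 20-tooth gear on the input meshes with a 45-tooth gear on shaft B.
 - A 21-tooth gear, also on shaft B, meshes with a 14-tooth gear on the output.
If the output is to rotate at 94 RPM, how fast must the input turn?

Overall ratio R = 2.25 × 0.66667 = 1.5.
Required input speed = output speed × R = 94 × 1.5 = 141 RPM.

141 RPM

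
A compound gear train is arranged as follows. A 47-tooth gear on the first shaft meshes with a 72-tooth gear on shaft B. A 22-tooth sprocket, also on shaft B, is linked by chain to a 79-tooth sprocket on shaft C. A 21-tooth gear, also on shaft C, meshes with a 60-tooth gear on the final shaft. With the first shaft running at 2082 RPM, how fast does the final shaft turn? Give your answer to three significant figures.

the first shaft → shaft B (gear mesh, 72/47): 2082 ÷ 1.5319 = 1359.1 RPM
shaft B → shaft C (chain, 79/22): 1359.1 ÷ 3.5909 = 378.48 RPM
shaft C → the final shaft (gear mesh, 60/21): 378.48 ÷ 2.8571 = 132.47 RPM

132 RPM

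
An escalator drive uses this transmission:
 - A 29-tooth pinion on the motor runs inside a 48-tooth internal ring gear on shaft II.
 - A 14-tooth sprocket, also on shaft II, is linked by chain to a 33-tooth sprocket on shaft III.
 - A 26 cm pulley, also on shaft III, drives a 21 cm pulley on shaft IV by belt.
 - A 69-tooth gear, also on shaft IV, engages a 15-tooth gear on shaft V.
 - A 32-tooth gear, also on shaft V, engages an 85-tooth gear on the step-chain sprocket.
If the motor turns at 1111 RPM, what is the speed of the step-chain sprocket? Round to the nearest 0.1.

internal gear 48/29 = 1.6552 → 1111/1.6552 = 671.23 RPM
chain 33/14 = 2.3571 → 671.23/2.3571 = 284.76 RPM
belt 21/26 = 0.80769 → 284.76/0.80769 = 352.56 RPM
gear mesh 15/69 = 0.21739 → 352.56/0.21739 = 1621.8 RPM
gear mesh 85/32 = 2.6562 → 1621.8/2.6562 = 610.56 RPM

610.6 RPM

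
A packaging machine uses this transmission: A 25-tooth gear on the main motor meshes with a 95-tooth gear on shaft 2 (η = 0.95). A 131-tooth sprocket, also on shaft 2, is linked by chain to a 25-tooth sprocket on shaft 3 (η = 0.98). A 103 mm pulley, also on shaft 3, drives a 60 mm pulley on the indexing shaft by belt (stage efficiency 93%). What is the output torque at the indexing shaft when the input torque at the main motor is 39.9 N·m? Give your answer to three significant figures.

gear mesh 95/25 = 3.8 → τ = 39.9·3.8·0.95 = 144.04 N·m
chain 25/131 = 0.19084 → τ = 144.04·0.19084·0.98 = 26.939 N·m
belt 60/103 = 0.58252 → τ = 26.939·0.58252·0.93 = 14.594 N·m

14.6 N·m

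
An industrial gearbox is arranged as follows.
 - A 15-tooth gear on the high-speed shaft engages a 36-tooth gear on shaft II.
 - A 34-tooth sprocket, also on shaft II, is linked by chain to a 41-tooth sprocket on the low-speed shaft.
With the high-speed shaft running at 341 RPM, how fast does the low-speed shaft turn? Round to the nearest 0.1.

117.8 RPM

gear mesh 36/15 = 2.4 → 341/2.4 = 142.08 RPM
chain 41/34 = 1.2059 → 142.08/1.2059 = 117.83 RPM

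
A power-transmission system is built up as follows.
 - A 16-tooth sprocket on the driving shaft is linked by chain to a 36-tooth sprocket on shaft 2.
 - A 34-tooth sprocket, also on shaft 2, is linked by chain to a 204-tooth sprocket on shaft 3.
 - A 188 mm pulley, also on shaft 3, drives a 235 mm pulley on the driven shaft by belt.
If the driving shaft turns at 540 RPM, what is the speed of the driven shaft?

chain 36/16 = 2.25 → 540/2.25 = 240 RPM
chain 204/34 = 6 → 240/6 = 40 RPM
belt 235/188 = 1.25 → 40/1.25 = 32 RPM

32 RPM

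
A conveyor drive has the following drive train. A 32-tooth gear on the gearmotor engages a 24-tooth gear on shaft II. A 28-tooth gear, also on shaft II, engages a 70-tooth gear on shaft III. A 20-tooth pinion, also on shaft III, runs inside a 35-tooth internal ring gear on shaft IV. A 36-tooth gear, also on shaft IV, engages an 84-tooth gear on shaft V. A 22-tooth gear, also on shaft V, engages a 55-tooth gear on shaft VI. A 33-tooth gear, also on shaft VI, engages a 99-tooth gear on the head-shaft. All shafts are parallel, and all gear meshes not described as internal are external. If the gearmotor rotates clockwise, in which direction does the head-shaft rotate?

the gearmotor → shaft II: external mesh, 1 reversal → CCW.
shaft II → shaft III: external mesh, 1 reversal → CW.
shaft III → shaft IV: internal mesh, same direction → CW.
shaft IV → shaft V: external mesh, 1 reversal → CCW.
shaft V → shaft VI: external mesh, 1 reversal → CW.
shaft VI → the head-shaft: external mesh, 1 reversal → CCW.
5 reversals in total — an odd number — so the head-shaft turns opposite to the gearmotor.

counterclockwise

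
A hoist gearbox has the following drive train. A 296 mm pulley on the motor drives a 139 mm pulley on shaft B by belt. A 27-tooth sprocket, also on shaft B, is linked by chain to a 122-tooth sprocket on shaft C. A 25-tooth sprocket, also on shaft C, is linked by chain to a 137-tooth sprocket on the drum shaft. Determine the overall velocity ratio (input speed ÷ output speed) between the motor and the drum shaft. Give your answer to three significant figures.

Each stage contributes driven/driver: belt 139/296 = 0.46959, chain 122/27 = 4.5185, chain 137/25 = 5.48.
Overall: 0.46959 × 4.5185 × 5.48 = 11.628.

11.6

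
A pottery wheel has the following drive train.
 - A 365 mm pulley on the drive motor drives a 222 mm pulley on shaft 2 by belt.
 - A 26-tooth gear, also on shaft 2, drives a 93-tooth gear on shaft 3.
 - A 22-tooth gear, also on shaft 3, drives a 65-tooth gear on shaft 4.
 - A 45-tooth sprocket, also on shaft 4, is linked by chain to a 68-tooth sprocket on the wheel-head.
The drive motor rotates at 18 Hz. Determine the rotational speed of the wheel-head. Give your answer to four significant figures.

belt 222/365 = 0.60822 → 18/0.60822 = 29.595 Hz
gear mesh 93/26 = 3.5769 → 29.595/3.5769 = 8.2738 Hz
gear mesh 65/22 = 2.9545 → 8.2738/2.9545 = 2.8003 Hz
chain 68/45 = 1.5111 → 2.8003/1.5111 = 1.8532 Hz

1.853 Hz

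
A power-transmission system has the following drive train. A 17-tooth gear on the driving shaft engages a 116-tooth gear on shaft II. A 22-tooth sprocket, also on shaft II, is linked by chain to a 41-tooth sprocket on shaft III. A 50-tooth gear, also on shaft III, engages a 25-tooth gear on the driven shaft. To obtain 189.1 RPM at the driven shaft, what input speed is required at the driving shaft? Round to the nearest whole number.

Overall ratio R = 6.8235 × 1.8636 × 0.5 = 6.3583.
Required input speed = output speed × R = 189.1 × 6.3583 = 1202.4 RPM.

1202 RPM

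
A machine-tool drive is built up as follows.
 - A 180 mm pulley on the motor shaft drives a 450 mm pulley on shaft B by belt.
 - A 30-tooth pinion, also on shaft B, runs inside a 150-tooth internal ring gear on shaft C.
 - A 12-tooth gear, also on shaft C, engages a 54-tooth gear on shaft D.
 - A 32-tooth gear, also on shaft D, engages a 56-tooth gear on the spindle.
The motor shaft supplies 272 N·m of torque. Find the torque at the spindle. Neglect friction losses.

26775 N·m

After the belt (450/180): 272 × 2.5 = 680 N·m
After the internal gear (150/30): 680 × 5 = 3400 N·m
After the gear mesh (54/12): 3400 × 4.5 = 15300 N·m
After the gear mesh (56/32): 15300 × 1.75 = 26775 N·m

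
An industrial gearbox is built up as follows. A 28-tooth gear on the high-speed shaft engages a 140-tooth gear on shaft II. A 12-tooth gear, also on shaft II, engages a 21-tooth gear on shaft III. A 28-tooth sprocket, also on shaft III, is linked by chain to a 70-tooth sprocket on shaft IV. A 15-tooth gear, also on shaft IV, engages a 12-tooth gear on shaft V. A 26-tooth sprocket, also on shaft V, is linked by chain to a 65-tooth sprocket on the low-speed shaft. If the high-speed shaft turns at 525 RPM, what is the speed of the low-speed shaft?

gear mesh 140/28 = 5 → 525/5 = 105 RPM
gear mesh 21/12 = 1.75 → 105/1.75 = 60 RPM
chain 70/28 = 2.5 → 60/2.5 = 24 RPM
gear mesh 12/15 = 0.8 → 24/0.8 = 30 RPM
chain 65/26 = 2.5 → 30/2.5 = 12 RPM

12 RPM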